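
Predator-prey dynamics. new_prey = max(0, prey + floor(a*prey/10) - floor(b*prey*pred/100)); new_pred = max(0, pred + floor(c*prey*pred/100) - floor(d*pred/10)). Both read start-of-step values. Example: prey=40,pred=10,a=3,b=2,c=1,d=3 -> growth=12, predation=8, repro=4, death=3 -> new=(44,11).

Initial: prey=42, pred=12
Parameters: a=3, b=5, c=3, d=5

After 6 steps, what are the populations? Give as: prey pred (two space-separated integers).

Step 1: prey: 42+12-25=29; pred: 12+15-6=21
Step 2: prey: 29+8-30=7; pred: 21+18-10=29
Step 3: prey: 7+2-10=0; pred: 29+6-14=21
Step 4: prey: 0+0-0=0; pred: 21+0-10=11
Step 5: prey: 0+0-0=0; pred: 11+0-5=6
Step 6: prey: 0+0-0=0; pred: 6+0-3=3

Answer: 0 3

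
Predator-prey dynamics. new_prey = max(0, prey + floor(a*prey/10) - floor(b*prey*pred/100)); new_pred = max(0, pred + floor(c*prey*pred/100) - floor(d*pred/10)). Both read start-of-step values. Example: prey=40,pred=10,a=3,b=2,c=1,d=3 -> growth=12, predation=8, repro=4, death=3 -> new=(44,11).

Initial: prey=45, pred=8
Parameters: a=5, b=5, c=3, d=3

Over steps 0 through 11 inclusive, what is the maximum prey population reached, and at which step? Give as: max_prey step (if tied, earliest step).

Answer: 49 1

Derivation:
Step 1: prey: 45+22-18=49; pred: 8+10-2=16
Step 2: prey: 49+24-39=34; pred: 16+23-4=35
Step 3: prey: 34+17-59=0; pred: 35+35-10=60
Step 4: prey: 0+0-0=0; pred: 60+0-18=42
Step 5: prey: 0+0-0=0; pred: 42+0-12=30
Step 6: prey: 0+0-0=0; pred: 30+0-9=21
Step 7: prey: 0+0-0=0; pred: 21+0-6=15
Step 8: prey: 0+0-0=0; pred: 15+0-4=11
Step 9: prey: 0+0-0=0; pred: 11+0-3=8
Step 10: prey: 0+0-0=0; pred: 8+0-2=6
Step 11: prey: 0+0-0=0; pred: 6+0-1=5
Max prey = 49 at step 1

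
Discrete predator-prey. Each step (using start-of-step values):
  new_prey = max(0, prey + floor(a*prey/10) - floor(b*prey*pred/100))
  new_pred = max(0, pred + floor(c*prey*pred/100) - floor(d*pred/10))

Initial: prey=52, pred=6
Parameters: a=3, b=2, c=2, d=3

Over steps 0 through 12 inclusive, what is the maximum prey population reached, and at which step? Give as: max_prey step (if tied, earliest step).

Step 1: prey: 52+15-6=61; pred: 6+6-1=11
Step 2: prey: 61+18-13=66; pred: 11+13-3=21
Step 3: prey: 66+19-27=58; pred: 21+27-6=42
Step 4: prey: 58+17-48=27; pred: 42+48-12=78
Step 5: prey: 27+8-42=0; pred: 78+42-23=97
Step 6: prey: 0+0-0=0; pred: 97+0-29=68
Step 7: prey: 0+0-0=0; pred: 68+0-20=48
Step 8: prey: 0+0-0=0; pred: 48+0-14=34
Step 9: prey: 0+0-0=0; pred: 34+0-10=24
Step 10: prey: 0+0-0=0; pred: 24+0-7=17
Step 11: prey: 0+0-0=0; pred: 17+0-5=12
Step 12: prey: 0+0-0=0; pred: 12+0-3=9
Max prey = 66 at step 2

Answer: 66 2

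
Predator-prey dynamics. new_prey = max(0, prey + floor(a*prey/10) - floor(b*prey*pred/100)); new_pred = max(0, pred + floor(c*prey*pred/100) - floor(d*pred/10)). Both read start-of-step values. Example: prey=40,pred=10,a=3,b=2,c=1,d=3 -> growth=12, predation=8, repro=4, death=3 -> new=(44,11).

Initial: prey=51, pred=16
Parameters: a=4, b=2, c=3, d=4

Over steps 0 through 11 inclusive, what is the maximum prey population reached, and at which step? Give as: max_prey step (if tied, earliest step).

Step 1: prey: 51+20-16=55; pred: 16+24-6=34
Step 2: prey: 55+22-37=40; pred: 34+56-13=77
Step 3: prey: 40+16-61=0; pred: 77+92-30=139
Step 4: prey: 0+0-0=0; pred: 139+0-55=84
Step 5: prey: 0+0-0=0; pred: 84+0-33=51
Step 6: prey: 0+0-0=0; pred: 51+0-20=31
Step 7: prey: 0+0-0=0; pred: 31+0-12=19
Step 8: prey: 0+0-0=0; pred: 19+0-7=12
Step 9: prey: 0+0-0=0; pred: 12+0-4=8
Step 10: prey: 0+0-0=0; pred: 8+0-3=5
Step 11: prey: 0+0-0=0; pred: 5+0-2=3
Max prey = 55 at step 1

Answer: 55 1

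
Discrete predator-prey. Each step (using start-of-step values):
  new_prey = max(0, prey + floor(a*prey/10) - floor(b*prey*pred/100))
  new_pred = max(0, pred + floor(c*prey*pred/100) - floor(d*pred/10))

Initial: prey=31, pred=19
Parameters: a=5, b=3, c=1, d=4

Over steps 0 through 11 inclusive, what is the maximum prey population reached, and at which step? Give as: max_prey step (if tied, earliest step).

Answer: 89 10

Derivation:
Step 1: prey: 31+15-17=29; pred: 19+5-7=17
Step 2: prey: 29+14-14=29; pred: 17+4-6=15
Step 3: prey: 29+14-13=30; pred: 15+4-6=13
Step 4: prey: 30+15-11=34; pred: 13+3-5=11
Step 5: prey: 34+17-11=40; pred: 11+3-4=10
Step 6: prey: 40+20-12=48; pred: 10+4-4=10
Step 7: prey: 48+24-14=58; pred: 10+4-4=10
Step 8: prey: 58+29-17=70; pred: 10+5-4=11
Step 9: prey: 70+35-23=82; pred: 11+7-4=14
Step 10: prey: 82+41-34=89; pred: 14+11-5=20
Step 11: prey: 89+44-53=80; pred: 20+17-8=29
Max prey = 89 at step 10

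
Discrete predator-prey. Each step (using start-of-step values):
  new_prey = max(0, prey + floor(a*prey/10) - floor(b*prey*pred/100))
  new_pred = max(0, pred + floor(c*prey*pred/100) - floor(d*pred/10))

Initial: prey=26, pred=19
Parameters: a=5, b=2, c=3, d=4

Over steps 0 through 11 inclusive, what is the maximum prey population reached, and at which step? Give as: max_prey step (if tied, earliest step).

Answer: 30 1

Derivation:
Step 1: prey: 26+13-9=30; pred: 19+14-7=26
Step 2: prey: 30+15-15=30; pred: 26+23-10=39
Step 3: prey: 30+15-23=22; pred: 39+35-15=59
Step 4: prey: 22+11-25=8; pred: 59+38-23=74
Step 5: prey: 8+4-11=1; pred: 74+17-29=62
Step 6: prey: 1+0-1=0; pred: 62+1-24=39
Step 7: prey: 0+0-0=0; pred: 39+0-15=24
Step 8: prey: 0+0-0=0; pred: 24+0-9=15
Step 9: prey: 0+0-0=0; pred: 15+0-6=9
Step 10: prey: 0+0-0=0; pred: 9+0-3=6
Step 11: prey: 0+0-0=0; pred: 6+0-2=4
Max prey = 30 at step 1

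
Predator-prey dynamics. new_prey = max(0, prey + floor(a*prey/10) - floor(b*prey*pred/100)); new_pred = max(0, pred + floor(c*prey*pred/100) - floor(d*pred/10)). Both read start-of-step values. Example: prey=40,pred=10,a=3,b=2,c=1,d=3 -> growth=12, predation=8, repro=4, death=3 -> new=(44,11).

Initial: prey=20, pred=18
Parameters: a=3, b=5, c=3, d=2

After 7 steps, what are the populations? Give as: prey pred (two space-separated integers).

Step 1: prey: 20+6-18=8; pred: 18+10-3=25
Step 2: prey: 8+2-10=0; pred: 25+6-5=26
Step 3: prey: 0+0-0=0; pred: 26+0-5=21
Step 4: prey: 0+0-0=0; pred: 21+0-4=17
Step 5: prey: 0+0-0=0; pred: 17+0-3=14
Step 6: prey: 0+0-0=0; pred: 14+0-2=12
Step 7: prey: 0+0-0=0; pred: 12+0-2=10

Answer: 0 10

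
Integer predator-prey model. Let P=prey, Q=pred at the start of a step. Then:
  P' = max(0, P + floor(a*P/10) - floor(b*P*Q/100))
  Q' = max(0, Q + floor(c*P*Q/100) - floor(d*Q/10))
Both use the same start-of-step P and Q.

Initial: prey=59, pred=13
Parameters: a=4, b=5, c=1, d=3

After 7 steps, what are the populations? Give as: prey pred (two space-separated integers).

Step 1: prey: 59+23-38=44; pred: 13+7-3=17
Step 2: prey: 44+17-37=24; pred: 17+7-5=19
Step 3: prey: 24+9-22=11; pred: 19+4-5=18
Step 4: prey: 11+4-9=6; pred: 18+1-5=14
Step 5: prey: 6+2-4=4; pred: 14+0-4=10
Step 6: prey: 4+1-2=3; pred: 10+0-3=7
Step 7: prey: 3+1-1=3; pred: 7+0-2=5

Answer: 3 5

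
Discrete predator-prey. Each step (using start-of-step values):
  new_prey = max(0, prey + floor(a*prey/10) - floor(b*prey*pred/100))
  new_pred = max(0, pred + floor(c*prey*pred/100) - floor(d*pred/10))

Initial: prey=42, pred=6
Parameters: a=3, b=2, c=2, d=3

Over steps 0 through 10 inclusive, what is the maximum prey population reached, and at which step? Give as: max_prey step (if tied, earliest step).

Answer: 54 2

Derivation:
Step 1: prey: 42+12-5=49; pred: 6+5-1=10
Step 2: prey: 49+14-9=54; pred: 10+9-3=16
Step 3: prey: 54+16-17=53; pred: 16+17-4=29
Step 4: prey: 53+15-30=38; pred: 29+30-8=51
Step 5: prey: 38+11-38=11; pred: 51+38-15=74
Step 6: prey: 11+3-16=0; pred: 74+16-22=68
Step 7: prey: 0+0-0=0; pred: 68+0-20=48
Step 8: prey: 0+0-0=0; pred: 48+0-14=34
Step 9: prey: 0+0-0=0; pred: 34+0-10=24
Step 10: prey: 0+0-0=0; pred: 24+0-7=17
Max prey = 54 at step 2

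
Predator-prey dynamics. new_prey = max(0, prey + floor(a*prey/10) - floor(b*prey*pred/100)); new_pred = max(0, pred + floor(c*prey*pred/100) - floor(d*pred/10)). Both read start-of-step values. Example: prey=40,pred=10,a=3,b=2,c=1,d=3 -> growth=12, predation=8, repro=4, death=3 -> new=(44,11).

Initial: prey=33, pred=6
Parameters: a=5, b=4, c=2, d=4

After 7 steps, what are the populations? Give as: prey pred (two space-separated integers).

Step 1: prey: 33+16-7=42; pred: 6+3-2=7
Step 2: prey: 42+21-11=52; pred: 7+5-2=10
Step 3: prey: 52+26-20=58; pred: 10+10-4=16
Step 4: prey: 58+29-37=50; pred: 16+18-6=28
Step 5: prey: 50+25-56=19; pred: 28+28-11=45
Step 6: prey: 19+9-34=0; pred: 45+17-18=44
Step 7: prey: 0+0-0=0; pred: 44+0-17=27

Answer: 0 27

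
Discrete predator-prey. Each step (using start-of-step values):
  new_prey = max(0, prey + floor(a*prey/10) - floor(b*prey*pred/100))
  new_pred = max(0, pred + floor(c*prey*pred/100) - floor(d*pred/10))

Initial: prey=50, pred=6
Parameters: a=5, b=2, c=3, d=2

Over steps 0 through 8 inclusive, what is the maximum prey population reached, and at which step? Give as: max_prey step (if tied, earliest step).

Answer: 84 2

Derivation:
Step 1: prey: 50+25-6=69; pred: 6+9-1=14
Step 2: prey: 69+34-19=84; pred: 14+28-2=40
Step 3: prey: 84+42-67=59; pred: 40+100-8=132
Step 4: prey: 59+29-155=0; pred: 132+233-26=339
Step 5: prey: 0+0-0=0; pred: 339+0-67=272
Step 6: prey: 0+0-0=0; pred: 272+0-54=218
Step 7: prey: 0+0-0=0; pred: 218+0-43=175
Step 8: prey: 0+0-0=0; pred: 175+0-35=140
Max prey = 84 at step 2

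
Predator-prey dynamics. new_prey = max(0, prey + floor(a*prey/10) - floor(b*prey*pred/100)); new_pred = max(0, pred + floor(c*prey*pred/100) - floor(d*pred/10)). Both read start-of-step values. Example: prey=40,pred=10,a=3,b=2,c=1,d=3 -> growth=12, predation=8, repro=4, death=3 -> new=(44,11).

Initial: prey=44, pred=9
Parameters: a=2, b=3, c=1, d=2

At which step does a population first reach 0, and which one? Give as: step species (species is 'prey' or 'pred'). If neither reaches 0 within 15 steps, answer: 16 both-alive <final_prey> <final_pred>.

Step 1: prey: 44+8-11=41; pred: 9+3-1=11
Step 2: prey: 41+8-13=36; pred: 11+4-2=13
Step 3: prey: 36+7-14=29; pred: 13+4-2=15
Step 4: prey: 29+5-13=21; pred: 15+4-3=16
Step 5: prey: 21+4-10=15; pred: 16+3-3=16
Step 6: prey: 15+3-7=11; pred: 16+2-3=15
Step 7: prey: 11+2-4=9; pred: 15+1-3=13
Step 8: prey: 9+1-3=7; pred: 13+1-2=12
Step 9: prey: 7+1-2=6; pred: 12+0-2=10
Step 10: prey: 6+1-1=6; pred: 10+0-2=8
Step 11: prey: 6+1-1=6; pred: 8+0-1=7
Step 12: prey: 6+1-1=6; pred: 7+0-1=6
Step 13: prey: 6+1-1=6; pred: 6+0-1=5
Step 14: prey: 6+1-0=7; pred: 5+0-1=4
Step 15: prey: 7+1-0=8; pred: 4+0-0=4
No extinction within 15 steps

Answer: 16 both-alive 8 4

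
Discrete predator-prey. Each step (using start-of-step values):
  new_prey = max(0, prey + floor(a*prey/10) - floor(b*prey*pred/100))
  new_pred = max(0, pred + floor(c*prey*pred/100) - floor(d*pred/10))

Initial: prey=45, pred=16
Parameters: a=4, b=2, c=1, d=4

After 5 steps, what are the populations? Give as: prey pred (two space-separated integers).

Answer: 48 27

Derivation:
Step 1: prey: 45+18-14=49; pred: 16+7-6=17
Step 2: prey: 49+19-16=52; pred: 17+8-6=19
Step 3: prey: 52+20-19=53; pred: 19+9-7=21
Step 4: prey: 53+21-22=52; pred: 21+11-8=24
Step 5: prey: 52+20-24=48; pred: 24+12-9=27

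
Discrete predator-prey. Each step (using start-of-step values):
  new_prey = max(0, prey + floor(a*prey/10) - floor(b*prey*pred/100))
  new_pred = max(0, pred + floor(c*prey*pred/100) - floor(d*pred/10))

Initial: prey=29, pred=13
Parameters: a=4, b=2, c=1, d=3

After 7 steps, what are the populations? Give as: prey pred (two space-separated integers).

Step 1: prey: 29+11-7=33; pred: 13+3-3=13
Step 2: prey: 33+13-8=38; pred: 13+4-3=14
Step 3: prey: 38+15-10=43; pred: 14+5-4=15
Step 4: prey: 43+17-12=48; pred: 15+6-4=17
Step 5: prey: 48+19-16=51; pred: 17+8-5=20
Step 6: prey: 51+20-20=51; pred: 20+10-6=24
Step 7: prey: 51+20-24=47; pred: 24+12-7=29

Answer: 47 29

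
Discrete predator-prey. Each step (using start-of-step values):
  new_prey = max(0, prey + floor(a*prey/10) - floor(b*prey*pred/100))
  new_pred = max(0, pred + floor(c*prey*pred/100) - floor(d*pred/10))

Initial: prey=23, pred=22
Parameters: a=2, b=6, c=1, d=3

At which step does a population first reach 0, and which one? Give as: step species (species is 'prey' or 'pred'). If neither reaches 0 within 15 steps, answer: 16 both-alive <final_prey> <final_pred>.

Step 1: prey: 23+4-30=0; pred: 22+5-6=21
First extinction: prey at step 1

Answer: 1 prey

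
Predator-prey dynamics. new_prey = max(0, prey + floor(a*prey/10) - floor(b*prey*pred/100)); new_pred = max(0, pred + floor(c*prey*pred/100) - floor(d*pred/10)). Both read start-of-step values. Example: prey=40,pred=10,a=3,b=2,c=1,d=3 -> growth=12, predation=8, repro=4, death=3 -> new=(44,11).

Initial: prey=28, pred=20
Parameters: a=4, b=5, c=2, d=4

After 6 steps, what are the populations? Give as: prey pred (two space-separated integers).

Step 1: prey: 28+11-28=11; pred: 20+11-8=23
Step 2: prey: 11+4-12=3; pred: 23+5-9=19
Step 3: prey: 3+1-2=2; pred: 19+1-7=13
Step 4: prey: 2+0-1=1; pred: 13+0-5=8
Step 5: prey: 1+0-0=1; pred: 8+0-3=5
Step 6: prey: 1+0-0=1; pred: 5+0-2=3

Answer: 1 3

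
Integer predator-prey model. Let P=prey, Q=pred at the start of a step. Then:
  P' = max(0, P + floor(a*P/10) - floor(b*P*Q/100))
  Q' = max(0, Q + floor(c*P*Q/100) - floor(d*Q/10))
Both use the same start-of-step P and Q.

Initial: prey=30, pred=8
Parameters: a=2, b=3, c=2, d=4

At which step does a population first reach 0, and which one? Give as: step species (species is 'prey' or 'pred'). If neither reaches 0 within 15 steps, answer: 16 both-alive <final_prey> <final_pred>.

Step 1: prey: 30+6-7=29; pred: 8+4-3=9
Step 2: prey: 29+5-7=27; pred: 9+5-3=11
Step 3: prey: 27+5-8=24; pred: 11+5-4=12
Step 4: prey: 24+4-8=20; pred: 12+5-4=13
Step 5: prey: 20+4-7=17; pred: 13+5-5=13
Step 6: prey: 17+3-6=14; pred: 13+4-5=12
Step 7: prey: 14+2-5=11; pred: 12+3-4=11
Step 8: prey: 11+2-3=10; pred: 11+2-4=9
Step 9: prey: 10+2-2=10; pred: 9+1-3=7
Step 10: prey: 10+2-2=10; pred: 7+1-2=6
Step 11: prey: 10+2-1=11; pred: 6+1-2=5
Step 12: prey: 11+2-1=12; pred: 5+1-2=4
Step 13: prey: 12+2-1=13; pred: 4+0-1=3
Step 14: prey: 13+2-1=14; pred: 3+0-1=2
Step 15: prey: 14+2-0=16; pred: 2+0-0=2
No extinction within 15 steps

Answer: 16 both-alive 16 2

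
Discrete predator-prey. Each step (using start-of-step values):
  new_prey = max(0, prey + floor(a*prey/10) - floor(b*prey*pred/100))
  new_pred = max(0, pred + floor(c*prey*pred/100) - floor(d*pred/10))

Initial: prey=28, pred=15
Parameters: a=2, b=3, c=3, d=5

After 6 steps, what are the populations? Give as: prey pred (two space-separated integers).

Answer: 5 5

Derivation:
Step 1: prey: 28+5-12=21; pred: 15+12-7=20
Step 2: prey: 21+4-12=13; pred: 20+12-10=22
Step 3: prey: 13+2-8=7; pred: 22+8-11=19
Step 4: prey: 7+1-3=5; pred: 19+3-9=13
Step 5: prey: 5+1-1=5; pred: 13+1-6=8
Step 6: prey: 5+1-1=5; pred: 8+1-4=5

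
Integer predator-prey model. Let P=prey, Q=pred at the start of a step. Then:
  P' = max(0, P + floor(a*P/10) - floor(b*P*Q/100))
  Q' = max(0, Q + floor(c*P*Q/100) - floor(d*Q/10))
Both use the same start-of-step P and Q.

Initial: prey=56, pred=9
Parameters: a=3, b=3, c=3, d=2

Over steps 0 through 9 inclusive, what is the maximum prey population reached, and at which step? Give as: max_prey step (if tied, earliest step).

Step 1: prey: 56+16-15=57; pred: 9+15-1=23
Step 2: prey: 57+17-39=35; pred: 23+39-4=58
Step 3: prey: 35+10-60=0; pred: 58+60-11=107
Step 4: prey: 0+0-0=0; pred: 107+0-21=86
Step 5: prey: 0+0-0=0; pred: 86+0-17=69
Step 6: prey: 0+0-0=0; pred: 69+0-13=56
Step 7: prey: 0+0-0=0; pred: 56+0-11=45
Step 8: prey: 0+0-0=0; pred: 45+0-9=36
Step 9: prey: 0+0-0=0; pred: 36+0-7=29
Max prey = 57 at step 1

Answer: 57 1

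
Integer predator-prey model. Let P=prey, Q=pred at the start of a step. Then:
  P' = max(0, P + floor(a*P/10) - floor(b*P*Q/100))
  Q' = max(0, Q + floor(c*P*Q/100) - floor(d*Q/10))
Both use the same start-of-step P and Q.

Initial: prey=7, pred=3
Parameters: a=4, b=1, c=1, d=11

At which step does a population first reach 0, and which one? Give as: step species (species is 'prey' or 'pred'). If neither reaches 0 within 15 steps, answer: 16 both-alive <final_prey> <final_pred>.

Answer: 1 pred

Derivation:
Step 1: prey: 7+2-0=9; pred: 3+0-3=0
First extinction: pred at step 1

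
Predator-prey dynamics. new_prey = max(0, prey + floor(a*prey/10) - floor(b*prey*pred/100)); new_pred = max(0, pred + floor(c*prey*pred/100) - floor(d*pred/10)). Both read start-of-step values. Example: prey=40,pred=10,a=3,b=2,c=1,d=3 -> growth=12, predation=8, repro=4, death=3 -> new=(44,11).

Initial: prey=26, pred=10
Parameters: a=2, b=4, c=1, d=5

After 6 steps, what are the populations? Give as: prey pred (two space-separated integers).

Step 1: prey: 26+5-10=21; pred: 10+2-5=7
Step 2: prey: 21+4-5=20; pred: 7+1-3=5
Step 3: prey: 20+4-4=20; pred: 5+1-2=4
Step 4: prey: 20+4-3=21; pred: 4+0-2=2
Step 5: prey: 21+4-1=24; pred: 2+0-1=1
Step 6: prey: 24+4-0=28; pred: 1+0-0=1

Answer: 28 1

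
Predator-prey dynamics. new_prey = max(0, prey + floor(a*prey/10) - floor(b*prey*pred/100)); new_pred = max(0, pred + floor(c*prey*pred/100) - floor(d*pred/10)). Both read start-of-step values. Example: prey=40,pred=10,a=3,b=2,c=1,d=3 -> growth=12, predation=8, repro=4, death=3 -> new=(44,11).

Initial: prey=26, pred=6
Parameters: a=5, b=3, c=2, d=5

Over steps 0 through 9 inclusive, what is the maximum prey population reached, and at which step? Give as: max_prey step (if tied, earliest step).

Step 1: prey: 26+13-4=35; pred: 6+3-3=6
Step 2: prey: 35+17-6=46; pred: 6+4-3=7
Step 3: prey: 46+23-9=60; pred: 7+6-3=10
Step 4: prey: 60+30-18=72; pred: 10+12-5=17
Step 5: prey: 72+36-36=72; pred: 17+24-8=33
Step 6: prey: 72+36-71=37; pred: 33+47-16=64
Step 7: prey: 37+18-71=0; pred: 64+47-32=79
Step 8: prey: 0+0-0=0; pred: 79+0-39=40
Step 9: prey: 0+0-0=0; pred: 40+0-20=20
Max prey = 72 at step 4

Answer: 72 4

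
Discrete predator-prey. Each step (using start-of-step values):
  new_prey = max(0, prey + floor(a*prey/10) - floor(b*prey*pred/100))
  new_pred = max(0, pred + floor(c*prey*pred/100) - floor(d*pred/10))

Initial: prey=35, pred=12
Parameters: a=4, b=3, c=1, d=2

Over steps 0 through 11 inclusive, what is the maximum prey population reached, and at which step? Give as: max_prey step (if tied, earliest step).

Answer: 37 1

Derivation:
Step 1: prey: 35+14-12=37; pred: 12+4-2=14
Step 2: prey: 37+14-15=36; pred: 14+5-2=17
Step 3: prey: 36+14-18=32; pred: 17+6-3=20
Step 4: prey: 32+12-19=25; pred: 20+6-4=22
Step 5: prey: 25+10-16=19; pred: 22+5-4=23
Step 6: prey: 19+7-13=13; pred: 23+4-4=23
Step 7: prey: 13+5-8=10; pred: 23+2-4=21
Step 8: prey: 10+4-6=8; pred: 21+2-4=19
Step 9: prey: 8+3-4=7; pred: 19+1-3=17
Step 10: prey: 7+2-3=6; pred: 17+1-3=15
Step 11: prey: 6+2-2=6; pred: 15+0-3=12
Max prey = 37 at step 1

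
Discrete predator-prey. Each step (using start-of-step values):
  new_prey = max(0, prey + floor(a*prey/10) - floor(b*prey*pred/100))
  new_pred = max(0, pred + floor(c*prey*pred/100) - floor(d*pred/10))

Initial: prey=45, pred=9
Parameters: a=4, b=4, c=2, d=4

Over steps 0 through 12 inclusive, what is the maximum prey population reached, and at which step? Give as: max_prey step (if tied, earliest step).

Step 1: prey: 45+18-16=47; pred: 9+8-3=14
Step 2: prey: 47+18-26=39; pred: 14+13-5=22
Step 3: prey: 39+15-34=20; pred: 22+17-8=31
Step 4: prey: 20+8-24=4; pred: 31+12-12=31
Step 5: prey: 4+1-4=1; pred: 31+2-12=21
Step 6: prey: 1+0-0=1; pred: 21+0-8=13
Step 7: prey: 1+0-0=1; pred: 13+0-5=8
Step 8: prey: 1+0-0=1; pred: 8+0-3=5
Step 9: prey: 1+0-0=1; pred: 5+0-2=3
Step 10: prey: 1+0-0=1; pred: 3+0-1=2
Step 11: prey: 1+0-0=1; pred: 2+0-0=2
Step 12: prey: 1+0-0=1; pred: 2+0-0=2
Max prey = 47 at step 1

Answer: 47 1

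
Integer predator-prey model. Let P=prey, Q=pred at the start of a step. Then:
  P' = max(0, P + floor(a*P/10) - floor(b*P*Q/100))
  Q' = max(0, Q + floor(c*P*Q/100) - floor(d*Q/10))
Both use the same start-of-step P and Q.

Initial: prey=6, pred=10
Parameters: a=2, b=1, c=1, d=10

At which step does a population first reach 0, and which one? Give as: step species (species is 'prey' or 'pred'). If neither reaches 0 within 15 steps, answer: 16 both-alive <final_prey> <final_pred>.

Answer: 1 pred

Derivation:
Step 1: prey: 6+1-0=7; pred: 10+0-10=0
First extinction: pred at step 1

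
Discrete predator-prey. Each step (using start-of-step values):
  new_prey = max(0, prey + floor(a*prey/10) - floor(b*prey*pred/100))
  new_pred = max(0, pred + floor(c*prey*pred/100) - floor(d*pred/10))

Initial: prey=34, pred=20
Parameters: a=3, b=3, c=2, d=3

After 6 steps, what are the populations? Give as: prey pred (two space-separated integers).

Answer: 1 12

Derivation:
Step 1: prey: 34+10-20=24; pred: 20+13-6=27
Step 2: prey: 24+7-19=12; pred: 27+12-8=31
Step 3: prey: 12+3-11=4; pred: 31+7-9=29
Step 4: prey: 4+1-3=2; pred: 29+2-8=23
Step 5: prey: 2+0-1=1; pred: 23+0-6=17
Step 6: prey: 1+0-0=1; pred: 17+0-5=12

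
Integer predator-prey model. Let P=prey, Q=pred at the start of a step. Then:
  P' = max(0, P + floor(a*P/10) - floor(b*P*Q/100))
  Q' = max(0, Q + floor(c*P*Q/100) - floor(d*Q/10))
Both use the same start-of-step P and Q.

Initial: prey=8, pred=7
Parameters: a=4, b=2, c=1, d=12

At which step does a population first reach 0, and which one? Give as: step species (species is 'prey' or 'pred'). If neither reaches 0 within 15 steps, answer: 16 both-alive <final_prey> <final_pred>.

Step 1: prey: 8+3-1=10; pred: 7+0-8=0
First extinction: pred at step 1

Answer: 1 pred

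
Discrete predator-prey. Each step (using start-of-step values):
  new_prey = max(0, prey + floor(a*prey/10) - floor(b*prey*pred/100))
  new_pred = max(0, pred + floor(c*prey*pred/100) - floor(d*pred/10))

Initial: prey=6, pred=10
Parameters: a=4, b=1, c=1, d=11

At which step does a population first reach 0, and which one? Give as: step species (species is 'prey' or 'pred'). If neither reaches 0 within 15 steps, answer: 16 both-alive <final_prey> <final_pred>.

Step 1: prey: 6+2-0=8; pred: 10+0-11=0
First extinction: pred at step 1

Answer: 1 pred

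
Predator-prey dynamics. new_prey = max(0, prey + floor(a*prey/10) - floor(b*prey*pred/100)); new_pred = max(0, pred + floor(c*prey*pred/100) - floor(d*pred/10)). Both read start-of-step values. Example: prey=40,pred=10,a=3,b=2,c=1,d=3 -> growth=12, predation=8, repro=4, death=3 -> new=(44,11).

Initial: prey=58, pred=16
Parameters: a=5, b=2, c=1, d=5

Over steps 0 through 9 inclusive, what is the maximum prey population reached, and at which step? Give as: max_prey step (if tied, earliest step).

Answer: 88 3

Derivation:
Step 1: prey: 58+29-18=69; pred: 16+9-8=17
Step 2: prey: 69+34-23=80; pred: 17+11-8=20
Step 3: prey: 80+40-32=88; pred: 20+16-10=26
Step 4: prey: 88+44-45=87; pred: 26+22-13=35
Step 5: prey: 87+43-60=70; pred: 35+30-17=48
Step 6: prey: 70+35-67=38; pred: 48+33-24=57
Step 7: prey: 38+19-43=14; pred: 57+21-28=50
Step 8: prey: 14+7-14=7; pred: 50+7-25=32
Step 9: prey: 7+3-4=6; pred: 32+2-16=18
Max prey = 88 at step 3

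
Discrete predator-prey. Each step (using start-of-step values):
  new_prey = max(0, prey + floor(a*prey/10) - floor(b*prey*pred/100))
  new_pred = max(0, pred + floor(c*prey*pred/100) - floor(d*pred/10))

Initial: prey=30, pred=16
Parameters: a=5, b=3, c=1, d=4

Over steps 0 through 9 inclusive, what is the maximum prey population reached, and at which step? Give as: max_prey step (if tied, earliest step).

Step 1: prey: 30+15-14=31; pred: 16+4-6=14
Step 2: prey: 31+15-13=33; pred: 14+4-5=13
Step 3: prey: 33+16-12=37; pred: 13+4-5=12
Step 4: prey: 37+18-13=42; pred: 12+4-4=12
Step 5: prey: 42+21-15=48; pred: 12+5-4=13
Step 6: prey: 48+24-18=54; pred: 13+6-5=14
Step 7: prey: 54+27-22=59; pred: 14+7-5=16
Step 8: prey: 59+29-28=60; pred: 16+9-6=19
Step 9: prey: 60+30-34=56; pred: 19+11-7=23
Max prey = 60 at step 8

Answer: 60 8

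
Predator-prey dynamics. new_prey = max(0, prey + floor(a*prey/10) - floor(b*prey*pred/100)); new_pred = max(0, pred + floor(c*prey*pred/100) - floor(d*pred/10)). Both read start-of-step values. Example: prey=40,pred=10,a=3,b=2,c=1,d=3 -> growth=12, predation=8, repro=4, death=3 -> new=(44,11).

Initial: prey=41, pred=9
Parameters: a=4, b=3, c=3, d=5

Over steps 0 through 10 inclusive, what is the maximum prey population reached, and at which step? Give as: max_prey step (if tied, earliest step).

Step 1: prey: 41+16-11=46; pred: 9+11-4=16
Step 2: prey: 46+18-22=42; pred: 16+22-8=30
Step 3: prey: 42+16-37=21; pred: 30+37-15=52
Step 4: prey: 21+8-32=0; pred: 52+32-26=58
Step 5: prey: 0+0-0=0; pred: 58+0-29=29
Step 6: prey: 0+0-0=0; pred: 29+0-14=15
Step 7: prey: 0+0-0=0; pred: 15+0-7=8
Step 8: prey: 0+0-0=0; pred: 8+0-4=4
Step 9: prey: 0+0-0=0; pred: 4+0-2=2
Step 10: prey: 0+0-0=0; pred: 2+0-1=1
Max prey = 46 at step 1

Answer: 46 1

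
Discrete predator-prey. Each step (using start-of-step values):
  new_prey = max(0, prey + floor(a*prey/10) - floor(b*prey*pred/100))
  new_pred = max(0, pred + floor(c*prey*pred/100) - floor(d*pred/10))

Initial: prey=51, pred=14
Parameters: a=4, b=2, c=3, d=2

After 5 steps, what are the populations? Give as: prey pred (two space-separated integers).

Answer: 0 110

Derivation:
Step 1: prey: 51+20-14=57; pred: 14+21-2=33
Step 2: prey: 57+22-37=42; pred: 33+56-6=83
Step 3: prey: 42+16-69=0; pred: 83+104-16=171
Step 4: prey: 0+0-0=0; pred: 171+0-34=137
Step 5: prey: 0+0-0=0; pred: 137+0-27=110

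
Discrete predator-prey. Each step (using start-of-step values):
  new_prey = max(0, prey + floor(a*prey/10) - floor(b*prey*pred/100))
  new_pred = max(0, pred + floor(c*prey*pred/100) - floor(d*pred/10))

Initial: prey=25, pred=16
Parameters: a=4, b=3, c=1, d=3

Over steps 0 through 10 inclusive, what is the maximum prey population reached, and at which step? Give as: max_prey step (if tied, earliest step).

Step 1: prey: 25+10-12=23; pred: 16+4-4=16
Step 2: prey: 23+9-11=21; pred: 16+3-4=15
Step 3: prey: 21+8-9=20; pred: 15+3-4=14
Step 4: prey: 20+8-8=20; pred: 14+2-4=12
Step 5: prey: 20+8-7=21; pred: 12+2-3=11
Step 6: prey: 21+8-6=23; pred: 11+2-3=10
Step 7: prey: 23+9-6=26; pred: 10+2-3=9
Step 8: prey: 26+10-7=29; pred: 9+2-2=9
Step 9: prey: 29+11-7=33; pred: 9+2-2=9
Step 10: prey: 33+13-8=38; pred: 9+2-2=9
Max prey = 38 at step 10

Answer: 38 10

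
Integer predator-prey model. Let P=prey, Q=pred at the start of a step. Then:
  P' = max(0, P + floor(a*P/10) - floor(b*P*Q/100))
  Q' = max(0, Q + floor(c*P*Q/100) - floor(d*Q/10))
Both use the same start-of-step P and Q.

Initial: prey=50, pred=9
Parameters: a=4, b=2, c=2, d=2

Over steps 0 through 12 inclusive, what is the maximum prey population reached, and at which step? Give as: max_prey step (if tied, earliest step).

Step 1: prey: 50+20-9=61; pred: 9+9-1=17
Step 2: prey: 61+24-20=65; pred: 17+20-3=34
Step 3: prey: 65+26-44=47; pred: 34+44-6=72
Step 4: prey: 47+18-67=0; pred: 72+67-14=125
Step 5: prey: 0+0-0=0; pred: 125+0-25=100
Step 6: prey: 0+0-0=0; pred: 100+0-20=80
Step 7: prey: 0+0-0=0; pred: 80+0-16=64
Step 8: prey: 0+0-0=0; pred: 64+0-12=52
Step 9: prey: 0+0-0=0; pred: 52+0-10=42
Step 10: prey: 0+0-0=0; pred: 42+0-8=34
Step 11: prey: 0+0-0=0; pred: 34+0-6=28
Step 12: prey: 0+0-0=0; pred: 28+0-5=23
Max prey = 65 at step 2

Answer: 65 2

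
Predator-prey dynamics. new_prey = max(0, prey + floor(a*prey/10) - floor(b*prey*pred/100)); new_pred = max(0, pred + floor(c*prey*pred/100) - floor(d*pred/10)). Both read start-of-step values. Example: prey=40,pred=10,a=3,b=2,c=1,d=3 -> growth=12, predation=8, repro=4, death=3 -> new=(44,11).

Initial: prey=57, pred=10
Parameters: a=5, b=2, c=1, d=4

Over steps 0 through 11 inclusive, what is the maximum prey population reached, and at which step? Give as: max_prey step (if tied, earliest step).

Step 1: prey: 57+28-11=74; pred: 10+5-4=11
Step 2: prey: 74+37-16=95; pred: 11+8-4=15
Step 3: prey: 95+47-28=114; pred: 15+14-6=23
Step 4: prey: 114+57-52=119; pred: 23+26-9=40
Step 5: prey: 119+59-95=83; pred: 40+47-16=71
Step 6: prey: 83+41-117=7; pred: 71+58-28=101
Step 7: prey: 7+3-14=0; pred: 101+7-40=68
Step 8: prey: 0+0-0=0; pred: 68+0-27=41
Step 9: prey: 0+0-0=0; pred: 41+0-16=25
Step 10: prey: 0+0-0=0; pred: 25+0-10=15
Step 11: prey: 0+0-0=0; pred: 15+0-6=9
Max prey = 119 at step 4

Answer: 119 4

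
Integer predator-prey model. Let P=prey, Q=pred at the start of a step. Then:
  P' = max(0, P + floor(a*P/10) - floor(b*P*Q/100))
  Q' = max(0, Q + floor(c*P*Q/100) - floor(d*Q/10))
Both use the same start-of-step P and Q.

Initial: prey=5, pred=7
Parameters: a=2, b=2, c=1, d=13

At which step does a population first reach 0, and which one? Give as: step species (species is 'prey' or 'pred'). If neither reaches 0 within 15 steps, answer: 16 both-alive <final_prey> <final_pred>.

Step 1: prey: 5+1-0=6; pred: 7+0-9=0
First extinction: pred at step 1

Answer: 1 pred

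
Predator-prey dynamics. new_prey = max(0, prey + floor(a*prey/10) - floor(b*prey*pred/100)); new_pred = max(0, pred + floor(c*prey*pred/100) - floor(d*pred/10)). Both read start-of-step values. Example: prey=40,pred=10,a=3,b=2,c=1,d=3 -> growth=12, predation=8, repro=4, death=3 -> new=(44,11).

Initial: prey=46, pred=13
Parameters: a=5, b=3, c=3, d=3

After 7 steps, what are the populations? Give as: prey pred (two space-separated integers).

Step 1: prey: 46+23-17=52; pred: 13+17-3=27
Step 2: prey: 52+26-42=36; pred: 27+42-8=61
Step 3: prey: 36+18-65=0; pred: 61+65-18=108
Step 4: prey: 0+0-0=0; pred: 108+0-32=76
Step 5: prey: 0+0-0=0; pred: 76+0-22=54
Step 6: prey: 0+0-0=0; pred: 54+0-16=38
Step 7: prey: 0+0-0=0; pred: 38+0-11=27

Answer: 0 27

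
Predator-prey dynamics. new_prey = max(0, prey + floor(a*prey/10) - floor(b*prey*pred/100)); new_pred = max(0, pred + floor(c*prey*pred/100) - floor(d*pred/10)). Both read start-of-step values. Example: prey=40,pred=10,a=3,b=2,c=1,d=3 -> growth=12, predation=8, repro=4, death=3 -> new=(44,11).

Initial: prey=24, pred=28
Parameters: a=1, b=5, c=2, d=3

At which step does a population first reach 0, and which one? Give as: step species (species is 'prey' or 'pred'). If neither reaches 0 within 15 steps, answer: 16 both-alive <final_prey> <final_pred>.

Answer: 1 prey

Derivation:
Step 1: prey: 24+2-33=0; pred: 28+13-8=33
First extinction: prey at step 1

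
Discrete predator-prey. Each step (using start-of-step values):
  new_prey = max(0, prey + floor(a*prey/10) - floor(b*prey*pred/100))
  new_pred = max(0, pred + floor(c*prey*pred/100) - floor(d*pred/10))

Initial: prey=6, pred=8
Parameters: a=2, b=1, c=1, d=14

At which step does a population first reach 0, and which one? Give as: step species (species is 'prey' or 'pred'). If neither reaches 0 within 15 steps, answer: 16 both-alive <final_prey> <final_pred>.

Step 1: prey: 6+1-0=7; pred: 8+0-11=0
First extinction: pred at step 1

Answer: 1 pred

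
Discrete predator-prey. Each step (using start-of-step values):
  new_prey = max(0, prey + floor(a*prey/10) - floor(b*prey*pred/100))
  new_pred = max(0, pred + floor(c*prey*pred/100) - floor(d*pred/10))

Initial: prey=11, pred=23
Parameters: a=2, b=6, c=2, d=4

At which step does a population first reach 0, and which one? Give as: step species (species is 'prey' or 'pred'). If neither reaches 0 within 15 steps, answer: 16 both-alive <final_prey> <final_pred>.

Answer: 1 prey

Derivation:
Step 1: prey: 11+2-15=0; pred: 23+5-9=19
First extinction: prey at step 1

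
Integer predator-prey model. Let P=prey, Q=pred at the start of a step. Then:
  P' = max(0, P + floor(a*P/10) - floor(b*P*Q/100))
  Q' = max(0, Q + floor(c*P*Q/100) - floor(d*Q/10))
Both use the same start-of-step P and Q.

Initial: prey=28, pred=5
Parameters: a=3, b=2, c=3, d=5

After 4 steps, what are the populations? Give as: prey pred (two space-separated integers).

Step 1: prey: 28+8-2=34; pred: 5+4-2=7
Step 2: prey: 34+10-4=40; pred: 7+7-3=11
Step 3: prey: 40+12-8=44; pred: 11+13-5=19
Step 4: prey: 44+13-16=41; pred: 19+25-9=35

Answer: 41 35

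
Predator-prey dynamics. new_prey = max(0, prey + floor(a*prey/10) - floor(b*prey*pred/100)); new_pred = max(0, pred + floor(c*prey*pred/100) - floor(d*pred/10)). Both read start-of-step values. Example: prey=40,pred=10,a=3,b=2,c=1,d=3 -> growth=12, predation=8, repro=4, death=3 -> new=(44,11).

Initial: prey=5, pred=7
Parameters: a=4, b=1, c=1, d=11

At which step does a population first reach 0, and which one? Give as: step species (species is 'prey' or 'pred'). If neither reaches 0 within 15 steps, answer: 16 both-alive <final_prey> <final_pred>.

Answer: 1 pred

Derivation:
Step 1: prey: 5+2-0=7; pred: 7+0-7=0
First extinction: pred at step 1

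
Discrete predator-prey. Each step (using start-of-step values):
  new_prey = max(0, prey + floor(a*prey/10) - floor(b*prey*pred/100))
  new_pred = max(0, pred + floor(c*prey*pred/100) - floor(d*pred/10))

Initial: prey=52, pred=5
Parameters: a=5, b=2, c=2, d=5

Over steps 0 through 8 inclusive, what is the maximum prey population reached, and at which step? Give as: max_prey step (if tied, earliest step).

Step 1: prey: 52+26-5=73; pred: 5+5-2=8
Step 2: prey: 73+36-11=98; pred: 8+11-4=15
Step 3: prey: 98+49-29=118; pred: 15+29-7=37
Step 4: prey: 118+59-87=90; pred: 37+87-18=106
Step 5: prey: 90+45-190=0; pred: 106+190-53=243
Step 6: prey: 0+0-0=0; pred: 243+0-121=122
Step 7: prey: 0+0-0=0; pred: 122+0-61=61
Step 8: prey: 0+0-0=0; pred: 61+0-30=31
Max prey = 118 at step 3

Answer: 118 3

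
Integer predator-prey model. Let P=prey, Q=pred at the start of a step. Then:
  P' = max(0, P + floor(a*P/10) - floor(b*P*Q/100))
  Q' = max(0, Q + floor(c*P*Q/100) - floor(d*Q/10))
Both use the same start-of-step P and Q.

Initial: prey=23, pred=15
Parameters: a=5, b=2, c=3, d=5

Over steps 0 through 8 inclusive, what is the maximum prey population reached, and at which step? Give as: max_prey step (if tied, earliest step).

Step 1: prey: 23+11-6=28; pred: 15+10-7=18
Step 2: prey: 28+14-10=32; pred: 18+15-9=24
Step 3: prey: 32+16-15=33; pred: 24+23-12=35
Step 4: prey: 33+16-23=26; pred: 35+34-17=52
Step 5: prey: 26+13-27=12; pred: 52+40-26=66
Step 6: prey: 12+6-15=3; pred: 66+23-33=56
Step 7: prey: 3+1-3=1; pred: 56+5-28=33
Step 8: prey: 1+0-0=1; pred: 33+0-16=17
Max prey = 33 at step 3

Answer: 33 3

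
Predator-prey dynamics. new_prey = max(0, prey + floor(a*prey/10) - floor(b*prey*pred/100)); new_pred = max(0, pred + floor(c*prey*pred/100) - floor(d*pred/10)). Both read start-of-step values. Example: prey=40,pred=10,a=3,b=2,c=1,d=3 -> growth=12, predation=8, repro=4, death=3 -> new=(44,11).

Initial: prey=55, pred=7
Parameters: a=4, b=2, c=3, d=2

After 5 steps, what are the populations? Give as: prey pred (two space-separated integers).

Step 1: prey: 55+22-7=70; pred: 7+11-1=17
Step 2: prey: 70+28-23=75; pred: 17+35-3=49
Step 3: prey: 75+30-73=32; pred: 49+110-9=150
Step 4: prey: 32+12-96=0; pred: 150+144-30=264
Step 5: prey: 0+0-0=0; pred: 264+0-52=212

Answer: 0 212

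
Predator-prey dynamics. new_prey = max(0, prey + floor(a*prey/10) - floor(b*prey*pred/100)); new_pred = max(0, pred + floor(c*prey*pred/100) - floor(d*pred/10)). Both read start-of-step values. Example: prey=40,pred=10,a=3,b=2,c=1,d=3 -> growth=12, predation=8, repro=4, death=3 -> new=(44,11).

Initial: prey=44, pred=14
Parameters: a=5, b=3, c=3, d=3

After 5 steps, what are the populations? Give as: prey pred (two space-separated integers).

Step 1: prey: 44+22-18=48; pred: 14+18-4=28
Step 2: prey: 48+24-40=32; pred: 28+40-8=60
Step 3: prey: 32+16-57=0; pred: 60+57-18=99
Step 4: prey: 0+0-0=0; pred: 99+0-29=70
Step 5: prey: 0+0-0=0; pred: 70+0-21=49

Answer: 0 49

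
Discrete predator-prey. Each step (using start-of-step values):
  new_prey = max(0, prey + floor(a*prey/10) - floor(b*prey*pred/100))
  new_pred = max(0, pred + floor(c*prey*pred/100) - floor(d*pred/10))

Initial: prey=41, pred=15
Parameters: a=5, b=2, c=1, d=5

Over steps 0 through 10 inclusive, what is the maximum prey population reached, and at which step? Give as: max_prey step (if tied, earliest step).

Step 1: prey: 41+20-12=49; pred: 15+6-7=14
Step 2: prey: 49+24-13=60; pred: 14+6-7=13
Step 3: prey: 60+30-15=75; pred: 13+7-6=14
Step 4: prey: 75+37-21=91; pred: 14+10-7=17
Step 5: prey: 91+45-30=106; pred: 17+15-8=24
Step 6: prey: 106+53-50=109; pred: 24+25-12=37
Step 7: prey: 109+54-80=83; pred: 37+40-18=59
Step 8: prey: 83+41-97=27; pred: 59+48-29=78
Step 9: prey: 27+13-42=0; pred: 78+21-39=60
Step 10: prey: 0+0-0=0; pred: 60+0-30=30
Max prey = 109 at step 6

Answer: 109 6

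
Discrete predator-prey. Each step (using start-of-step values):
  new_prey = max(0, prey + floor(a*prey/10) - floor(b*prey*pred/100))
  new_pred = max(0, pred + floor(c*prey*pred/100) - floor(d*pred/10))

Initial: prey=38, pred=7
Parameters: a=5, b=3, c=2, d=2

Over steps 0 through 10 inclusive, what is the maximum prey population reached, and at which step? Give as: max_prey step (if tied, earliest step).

Answer: 59 2

Derivation:
Step 1: prey: 38+19-7=50; pred: 7+5-1=11
Step 2: prey: 50+25-16=59; pred: 11+11-2=20
Step 3: prey: 59+29-35=53; pred: 20+23-4=39
Step 4: prey: 53+26-62=17; pred: 39+41-7=73
Step 5: prey: 17+8-37=0; pred: 73+24-14=83
Step 6: prey: 0+0-0=0; pred: 83+0-16=67
Step 7: prey: 0+0-0=0; pred: 67+0-13=54
Step 8: prey: 0+0-0=0; pred: 54+0-10=44
Step 9: prey: 0+0-0=0; pred: 44+0-8=36
Step 10: prey: 0+0-0=0; pred: 36+0-7=29
Max prey = 59 at step 2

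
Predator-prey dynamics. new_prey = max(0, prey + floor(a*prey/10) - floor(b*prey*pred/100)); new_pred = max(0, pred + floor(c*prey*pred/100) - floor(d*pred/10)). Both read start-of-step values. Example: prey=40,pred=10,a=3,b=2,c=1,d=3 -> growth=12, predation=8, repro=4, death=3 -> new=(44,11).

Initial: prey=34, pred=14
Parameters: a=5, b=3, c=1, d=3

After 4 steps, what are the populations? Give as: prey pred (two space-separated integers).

Step 1: prey: 34+17-14=37; pred: 14+4-4=14
Step 2: prey: 37+18-15=40; pred: 14+5-4=15
Step 3: prey: 40+20-18=42; pred: 15+6-4=17
Step 4: prey: 42+21-21=42; pred: 17+7-5=19

Answer: 42 19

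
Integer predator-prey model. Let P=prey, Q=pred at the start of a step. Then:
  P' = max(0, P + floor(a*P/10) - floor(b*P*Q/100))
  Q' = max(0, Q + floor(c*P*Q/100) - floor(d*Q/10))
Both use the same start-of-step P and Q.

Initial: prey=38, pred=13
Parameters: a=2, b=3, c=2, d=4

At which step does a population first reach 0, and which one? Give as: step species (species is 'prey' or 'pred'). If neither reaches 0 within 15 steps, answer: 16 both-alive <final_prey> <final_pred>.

Step 1: prey: 38+7-14=31; pred: 13+9-5=17
Step 2: prey: 31+6-15=22; pred: 17+10-6=21
Step 3: prey: 22+4-13=13; pred: 21+9-8=22
Step 4: prey: 13+2-8=7; pred: 22+5-8=19
Step 5: prey: 7+1-3=5; pred: 19+2-7=14
Step 6: prey: 5+1-2=4; pred: 14+1-5=10
Step 7: prey: 4+0-1=3; pred: 10+0-4=6
Step 8: prey: 3+0-0=3; pred: 6+0-2=4
Step 9: prey: 3+0-0=3; pred: 4+0-1=3
Step 10: prey: 3+0-0=3; pred: 3+0-1=2
Step 11: prey: 3+0-0=3; pred: 2+0-0=2
Steps 12-15: state stable at prey=3, pred=2 (no change)
No extinction within 15 steps

Answer: 16 both-alive 3 2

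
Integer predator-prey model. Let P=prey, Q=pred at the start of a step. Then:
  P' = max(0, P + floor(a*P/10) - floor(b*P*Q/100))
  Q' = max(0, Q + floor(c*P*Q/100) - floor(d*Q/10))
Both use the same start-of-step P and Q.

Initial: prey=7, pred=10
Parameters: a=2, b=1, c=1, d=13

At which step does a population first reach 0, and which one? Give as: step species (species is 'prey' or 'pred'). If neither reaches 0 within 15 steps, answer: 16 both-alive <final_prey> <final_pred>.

Answer: 1 pred

Derivation:
Step 1: prey: 7+1-0=8; pred: 10+0-13=0
First extinction: pred at step 1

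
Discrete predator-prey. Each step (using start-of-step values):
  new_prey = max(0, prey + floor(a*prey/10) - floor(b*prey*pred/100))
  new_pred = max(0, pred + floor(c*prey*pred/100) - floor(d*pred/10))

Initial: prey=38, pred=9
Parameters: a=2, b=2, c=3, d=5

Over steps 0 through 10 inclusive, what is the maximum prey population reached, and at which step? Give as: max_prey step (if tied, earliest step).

Answer: 39 1

Derivation:
Step 1: prey: 38+7-6=39; pred: 9+10-4=15
Step 2: prey: 39+7-11=35; pred: 15+17-7=25
Step 3: prey: 35+7-17=25; pred: 25+26-12=39
Step 4: prey: 25+5-19=11; pred: 39+29-19=49
Step 5: prey: 11+2-10=3; pred: 49+16-24=41
Step 6: prey: 3+0-2=1; pred: 41+3-20=24
Step 7: prey: 1+0-0=1; pred: 24+0-12=12
Step 8: prey: 1+0-0=1; pred: 12+0-6=6
Step 9: prey: 1+0-0=1; pred: 6+0-3=3
Step 10: prey: 1+0-0=1; pred: 3+0-1=2
Max prey = 39 at step 1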